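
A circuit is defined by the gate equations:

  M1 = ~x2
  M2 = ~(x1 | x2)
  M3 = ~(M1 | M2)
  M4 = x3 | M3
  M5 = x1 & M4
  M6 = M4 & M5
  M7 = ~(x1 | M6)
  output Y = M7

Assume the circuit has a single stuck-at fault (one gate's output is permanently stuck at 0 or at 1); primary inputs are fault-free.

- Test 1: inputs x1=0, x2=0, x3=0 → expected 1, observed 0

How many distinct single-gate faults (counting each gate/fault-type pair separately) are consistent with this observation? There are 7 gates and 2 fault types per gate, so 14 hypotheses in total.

2

Fault-free: M1=1, M2=1, M3=0, M4=0, M5=0, M6=0, M7=1 → 1. Observed 0.
  M1 stuck-at-0: output 1 ✗
  M1 stuck-at-1: output 1 ✗
  M2 stuck-at-0: output 1 ✗
  M2 stuck-at-1: output 1 ✗
  M3 stuck-at-0: output 1 ✗
  M3 stuck-at-1: output 1 ✗
  M4 stuck-at-0: output 1 ✗
  M4 stuck-at-1: output 1 ✗
  M5 stuck-at-0: output 1 ✗
  M5 stuck-at-1: output 1 ✗
  M6 stuck-at-0: output 1 ✗
  M6 stuck-at-1: output 0 ✓
  M7 stuck-at-0: output 0 ✓
  M7 stuck-at-1: output 1 ✗
Consistent faults: {M6 stuck-at-1, M7 stuck-at-0} — 2 in all.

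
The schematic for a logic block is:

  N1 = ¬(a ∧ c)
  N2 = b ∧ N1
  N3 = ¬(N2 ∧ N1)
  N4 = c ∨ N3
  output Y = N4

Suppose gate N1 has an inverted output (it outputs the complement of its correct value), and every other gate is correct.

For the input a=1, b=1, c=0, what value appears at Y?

1

Propagate with N1 forced: N1=0 [inverted output], N2=0, N3=1, N4=1.
So Y = 1. (Without the fault it would be 0.)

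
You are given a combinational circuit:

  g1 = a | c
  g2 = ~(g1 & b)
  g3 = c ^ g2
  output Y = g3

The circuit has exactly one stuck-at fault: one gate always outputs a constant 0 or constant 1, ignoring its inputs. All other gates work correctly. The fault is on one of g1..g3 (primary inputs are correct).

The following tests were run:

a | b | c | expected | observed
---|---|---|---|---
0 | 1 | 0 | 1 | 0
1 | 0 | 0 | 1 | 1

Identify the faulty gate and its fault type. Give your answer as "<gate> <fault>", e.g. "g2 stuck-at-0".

g1 stuck-at-1

Fault-free values for test 1 (a=0, b=1, c=0): g1=0, g2=1, g3=1, giving Y=1. Observed 0.
Test 1: faults giving observed 0 are {g1 stuck-at-1, g2 stuck-at-0, g3 stuck-at-0}.
Test 2 (a=1, b=0, c=0): fault-free g1=1, g2=1, g3=1 → 1; observed 1. Eliminates g2 stuck-at-0, g3 stuck-at-0.
Only g1 stuck-at-1 is consistent with every test.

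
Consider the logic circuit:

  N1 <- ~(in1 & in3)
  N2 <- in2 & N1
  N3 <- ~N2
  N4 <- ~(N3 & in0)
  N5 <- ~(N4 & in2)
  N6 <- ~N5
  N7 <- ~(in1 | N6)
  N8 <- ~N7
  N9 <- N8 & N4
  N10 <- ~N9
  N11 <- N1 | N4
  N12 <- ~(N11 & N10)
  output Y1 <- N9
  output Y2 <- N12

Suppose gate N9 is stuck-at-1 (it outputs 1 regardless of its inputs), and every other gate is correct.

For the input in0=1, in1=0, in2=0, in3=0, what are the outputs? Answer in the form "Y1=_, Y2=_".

Y1=1, Y2=1

Propagate with N9 forced: N1=1, N2=0, N3=1, N4=0, N5=1, N6=0, N7=1, N8=0, N9=1 [stuck-at-1], N10=0, N11=1, N12=1.
So the outputs are Y1=1, Y2=1. (Without the fault they would be Y1=0, Y2=0.)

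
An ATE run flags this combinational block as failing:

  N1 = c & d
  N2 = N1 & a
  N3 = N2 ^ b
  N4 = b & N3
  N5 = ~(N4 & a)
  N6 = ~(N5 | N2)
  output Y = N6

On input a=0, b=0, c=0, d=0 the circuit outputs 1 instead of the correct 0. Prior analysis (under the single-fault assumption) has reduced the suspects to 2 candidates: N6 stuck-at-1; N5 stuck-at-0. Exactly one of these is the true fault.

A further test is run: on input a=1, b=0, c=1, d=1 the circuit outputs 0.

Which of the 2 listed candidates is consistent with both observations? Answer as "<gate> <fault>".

Evaluate each candidate on input a=1, b=0, c=1, d=1:
  N6 stuck-at-1: N1=1, N2=1, N3=1, N4=0, N5=1, N6=1 [stuck-at-1] → 1 — eliminated
  N5 stuck-at-0: N1=1, N2=1, N3=1, N4=0, N5=0 [stuck-at-0], N6=0 → 0 — matches
Only N5 stuck-at-0 reproduces the observed 0.

N5 stuck-at-0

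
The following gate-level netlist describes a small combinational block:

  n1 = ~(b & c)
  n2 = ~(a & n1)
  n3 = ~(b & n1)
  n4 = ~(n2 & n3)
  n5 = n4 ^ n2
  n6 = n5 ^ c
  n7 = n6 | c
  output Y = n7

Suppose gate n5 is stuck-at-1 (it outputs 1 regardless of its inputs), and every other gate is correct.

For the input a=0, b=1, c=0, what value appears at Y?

Propagate with n5 forced: n1=1, n2=1, n3=0, n4=1, n5=1 [stuck-at-1], n6=1, n7=1.
So Y = 1. (Without the fault it would be 0.)

1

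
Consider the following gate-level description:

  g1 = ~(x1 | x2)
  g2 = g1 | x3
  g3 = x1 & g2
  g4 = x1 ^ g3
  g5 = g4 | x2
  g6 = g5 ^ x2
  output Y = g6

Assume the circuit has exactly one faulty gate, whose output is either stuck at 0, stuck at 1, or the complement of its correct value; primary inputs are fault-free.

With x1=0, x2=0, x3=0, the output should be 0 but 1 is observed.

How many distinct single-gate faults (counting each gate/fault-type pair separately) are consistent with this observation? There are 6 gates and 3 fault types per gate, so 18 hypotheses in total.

Fault-free: g1=1, g2=1, g3=0, g4=0, g5=0, g6=0 → 0. Observed 1.
  g1: none of the 3 fault types match ✗
  g2: none of the 3 fault types match ✗
  g3: stuck-at-1, inverted output ✓; others ✗
  g4: stuck-at-1, inverted output ✓; others ✗
  g5: stuck-at-1, inverted output ✓; others ✗
  g6: stuck-at-1, inverted output ✓; others ✗
Consistent faults: {g3 stuck-at-1, g3 inverted output, g4 stuck-at-1, g4 inverted output, g5 stuck-at-1, g5 inverted output, g6 stuck-at-1, g6 inverted output} — 8 in all.

8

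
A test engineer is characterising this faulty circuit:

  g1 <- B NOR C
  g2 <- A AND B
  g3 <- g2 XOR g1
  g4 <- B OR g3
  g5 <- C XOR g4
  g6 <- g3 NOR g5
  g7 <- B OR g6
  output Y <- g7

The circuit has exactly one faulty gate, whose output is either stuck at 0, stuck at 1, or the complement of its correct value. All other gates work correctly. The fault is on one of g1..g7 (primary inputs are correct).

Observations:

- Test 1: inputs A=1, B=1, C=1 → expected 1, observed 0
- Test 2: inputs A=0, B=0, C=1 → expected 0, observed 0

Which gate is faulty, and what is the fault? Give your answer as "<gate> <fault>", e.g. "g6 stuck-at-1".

Fault-free values for test 1 (A=1, B=1, C=1): g1=0, g2=1, g3=1, g4=1, g5=0, g6=0, g7=1, giving Y=1. Observed 0.
Test 1: faults giving observed 0 are {g7 stuck-at-0, g7 inverted output}.
Test 2 (A=0, B=0, C=1): fault-free g1=0, g2=0, g3=0, g4=0, g5=1, g6=0, g7=0 → 0; observed 0. Eliminates g7 inverted output.
Only g7 stuck-at-0 is consistent with every test.

g7 stuck-at-0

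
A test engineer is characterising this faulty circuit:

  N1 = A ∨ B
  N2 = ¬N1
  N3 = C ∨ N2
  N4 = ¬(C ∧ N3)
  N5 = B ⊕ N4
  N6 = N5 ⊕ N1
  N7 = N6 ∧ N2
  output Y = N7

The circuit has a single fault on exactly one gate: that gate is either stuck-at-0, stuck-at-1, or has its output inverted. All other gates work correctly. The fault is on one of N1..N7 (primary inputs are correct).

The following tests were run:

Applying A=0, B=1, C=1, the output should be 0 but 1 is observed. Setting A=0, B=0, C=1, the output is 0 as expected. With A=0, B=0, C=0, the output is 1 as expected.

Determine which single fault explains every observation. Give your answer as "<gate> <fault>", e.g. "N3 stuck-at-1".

N1 stuck-at-0

Fault-free values for test 1 (A=0, B=1, C=1): N1=1, N2=0, N3=1, N4=0, N5=1, N6=0, N7=0, giving Y=0. Observed 1.
Test 1: faults giving observed 1 are {N1 stuck-at-0, N1 inverted output, N7 stuck-at-1, N7 inverted output}.
Test 2 (A=0, B=0, C=1): fault-free N1=0, N2=1, N3=1, N4=0, N5=0, N6=0, N7=0 → 0; observed 0. Eliminates N7 stuck-at-1, N7 inverted output.
Test 3 (A=0, B=0, C=0): fault-free N1=0, N2=1, N3=1, N4=1, N5=1, N6=1, N7=1 → 1; observed 1. Eliminates N1 inverted output.
Only N1 stuck-at-0 is consistent with every test.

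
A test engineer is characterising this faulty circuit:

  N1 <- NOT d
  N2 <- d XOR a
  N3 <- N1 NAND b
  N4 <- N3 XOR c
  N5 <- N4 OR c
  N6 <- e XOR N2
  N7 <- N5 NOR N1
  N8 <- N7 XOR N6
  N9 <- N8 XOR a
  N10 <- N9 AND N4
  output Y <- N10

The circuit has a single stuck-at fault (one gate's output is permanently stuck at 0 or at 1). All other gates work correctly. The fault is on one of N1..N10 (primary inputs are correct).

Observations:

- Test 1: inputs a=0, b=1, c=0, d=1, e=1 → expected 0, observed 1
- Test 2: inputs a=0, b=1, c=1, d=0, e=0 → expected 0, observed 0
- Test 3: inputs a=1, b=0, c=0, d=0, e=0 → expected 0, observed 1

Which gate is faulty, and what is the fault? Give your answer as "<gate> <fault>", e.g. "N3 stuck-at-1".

N2 stuck-at-0

Fault-free values for test 1 (a=0, b=1, c=0, d=1, e=1): N1=0, N2=1, N3=1, N4=1, N5=1, N6=0, N7=0, N8=0, N9=0, N10=0, giving Y=0. Observed 1.
Test 1: faults giving observed 1 are {N2 stuck-at-0, N5 stuck-at-0, N6 stuck-at-1, N7 stuck-at-1, N8 stuck-at-1, N9 stuck-at-1, N10 stuck-at-1}.
Test 2 (a=0, b=1, c=1, d=0, e=0): fault-free N1=1, N2=0, N3=0, N4=1, N5=1, N6=0, N7=0, N8=0, N9=0, N10=0 → 0; observed 0. Eliminates N6 stuck-at-1, N7 stuck-at-1, N8 stuck-at-1, N9 stuck-at-1, N10 stuck-at-1.
Test 3 (a=1, b=0, c=0, d=0, e=0): fault-free N1=1, N2=1, N3=1, N4=1, N5=1, N6=1, N7=0, N8=1, N9=0, N10=0 → 0; observed 1. Eliminates N5 stuck-at-0.
Only N2 stuck-at-0 is consistent with every test.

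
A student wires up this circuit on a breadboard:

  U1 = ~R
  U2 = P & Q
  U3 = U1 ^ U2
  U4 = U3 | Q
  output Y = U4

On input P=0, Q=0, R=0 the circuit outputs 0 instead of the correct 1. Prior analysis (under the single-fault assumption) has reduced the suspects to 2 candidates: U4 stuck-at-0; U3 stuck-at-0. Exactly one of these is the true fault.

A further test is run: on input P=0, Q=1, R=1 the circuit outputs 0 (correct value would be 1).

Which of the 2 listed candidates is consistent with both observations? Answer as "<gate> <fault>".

U4 stuck-at-0

Evaluate each candidate on input P=0, Q=1, R=1:
  U4 stuck-at-0: U1=0, U2=0, U3=0, U4=0 [stuck-at-0] → 0 — matches
  U3 stuck-at-0: U1=0, U2=0, U3=0 [stuck-at-0], U4=1 → 1 — eliminated
Only U4 stuck-at-0 reproduces the observed 0.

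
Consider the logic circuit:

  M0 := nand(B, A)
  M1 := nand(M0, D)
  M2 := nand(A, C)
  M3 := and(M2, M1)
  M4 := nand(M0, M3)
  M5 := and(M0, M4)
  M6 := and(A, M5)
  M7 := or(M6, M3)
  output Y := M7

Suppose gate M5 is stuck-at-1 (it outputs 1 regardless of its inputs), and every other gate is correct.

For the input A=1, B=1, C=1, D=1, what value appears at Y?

Propagate with M5 forced: M0=0, M1=1, M2=0, M3=0, M4=1, M5=1 [stuck-at-1], M6=1, M7=1.
So Y = 1. (Without the fault it would be 0.)

1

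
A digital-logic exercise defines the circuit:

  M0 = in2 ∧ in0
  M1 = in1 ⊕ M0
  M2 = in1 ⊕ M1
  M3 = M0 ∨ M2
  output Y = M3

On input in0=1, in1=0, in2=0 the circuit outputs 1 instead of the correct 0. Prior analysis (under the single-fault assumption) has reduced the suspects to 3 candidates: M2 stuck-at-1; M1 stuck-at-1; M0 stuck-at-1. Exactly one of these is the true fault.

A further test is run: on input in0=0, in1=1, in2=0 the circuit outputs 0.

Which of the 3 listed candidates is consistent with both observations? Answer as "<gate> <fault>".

M1 stuck-at-1

Evaluate each candidate on input in0=0, in1=1, in2=0:
  M2 stuck-at-1: M0=0, M1=1, M2=1 [stuck-at-1], M3=1 → 1 — eliminated
  M1 stuck-at-1: M0=0, M1=1 [stuck-at-1], M2=0, M3=0 → 0 — matches
  M0 stuck-at-1: M0=1 [stuck-at-1], M1=0, M2=1, M3=1 → 1 — eliminated
Only M1 stuck-at-1 reproduces the observed 0.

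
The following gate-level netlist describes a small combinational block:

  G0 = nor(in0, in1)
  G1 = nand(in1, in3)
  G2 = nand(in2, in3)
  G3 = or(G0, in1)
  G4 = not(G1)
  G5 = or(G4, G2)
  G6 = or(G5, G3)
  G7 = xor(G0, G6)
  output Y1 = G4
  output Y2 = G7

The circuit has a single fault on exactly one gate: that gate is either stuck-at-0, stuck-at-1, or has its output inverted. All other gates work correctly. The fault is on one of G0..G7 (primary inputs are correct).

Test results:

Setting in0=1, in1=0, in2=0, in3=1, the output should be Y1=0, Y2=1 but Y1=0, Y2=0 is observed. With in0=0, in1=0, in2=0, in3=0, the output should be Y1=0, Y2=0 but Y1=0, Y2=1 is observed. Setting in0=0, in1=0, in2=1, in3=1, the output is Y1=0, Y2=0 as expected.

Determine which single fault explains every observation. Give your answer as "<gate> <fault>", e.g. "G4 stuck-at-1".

Fault-free values for test 1 (in0=1, in1=0, in2=0, in3=1): G0=0, G1=1, G2=1, G3=0, G4=0, G5=1, G6=1, G7=1, giving Y1=0, Y2=1. Observed Y1=0, Y2=0.
Test 1: faults giving observed Y1=0, Y2=0 are {G0 stuck-at-1, G0 inverted output, G2 stuck-at-0, G2 inverted output, G5 stuck-at-0, G5 inverted output, G6 stuck-at-0, G6 inverted output, G7 stuck-at-0, G7 inverted output}.
Test 2 (in0=0, in1=0, in2=0, in3=0): fault-free G0=1, G1=1, G2=1, G3=1, G4=0, G5=1, G6=1, G7=0 → Y1=0, Y2=0; observed Y1=0, Y2=1. Eliminates G0 stuck-at-1, G2 stuck-at-0, G2 inverted output, G5 stuck-at-0, G5 inverted output, G7 stuck-at-0.
Test 3 (in0=0, in1=0, in2=1, in3=1): fault-free G0=1, G1=1, G2=0, G3=1, G4=0, G5=0, G6=1, G7=0 → Y1=0, Y2=0; observed Y1=0, Y2=0. Eliminates G6 stuck-at-0, G6 inverted output, G7 inverted output.
Only G0 inverted output is consistent with every test.

G0 inverted output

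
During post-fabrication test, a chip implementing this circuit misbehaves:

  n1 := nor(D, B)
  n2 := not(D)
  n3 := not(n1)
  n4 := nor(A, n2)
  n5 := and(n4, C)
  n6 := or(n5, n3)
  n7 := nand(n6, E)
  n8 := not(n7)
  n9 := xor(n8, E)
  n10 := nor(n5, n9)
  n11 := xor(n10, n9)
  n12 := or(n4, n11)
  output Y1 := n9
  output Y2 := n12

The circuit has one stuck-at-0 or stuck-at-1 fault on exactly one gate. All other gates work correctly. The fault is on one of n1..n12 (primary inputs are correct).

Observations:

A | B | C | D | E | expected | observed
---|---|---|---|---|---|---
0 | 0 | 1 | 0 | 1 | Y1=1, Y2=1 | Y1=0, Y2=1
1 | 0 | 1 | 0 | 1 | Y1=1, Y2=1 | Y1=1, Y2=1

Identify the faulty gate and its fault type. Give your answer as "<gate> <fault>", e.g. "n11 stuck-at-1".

Fault-free values for test 1 (A=0, B=0, C=1, D=0, E=1): n1=1, n2=1, n3=0, n4=0, n5=0, n6=0, n7=1, n8=0, n9=1, n10=0, n11=1, n12=1, giving Y1=1, Y2=1. Observed Y1=0, Y2=1.
Test 1: faults giving observed Y1=0, Y2=1 are {n1 stuck-at-0, n2 stuck-at-0, n3 stuck-at-1, n4 stuck-at-1, n6 stuck-at-1, n7 stuck-at-0, n8 stuck-at-1, n9 stuck-at-0}.
Test 2 (A=1, B=0, C=1, D=0, E=1): fault-free n1=1, n2=1, n3=0, n4=0, n5=0, n6=0, n7=1, n8=0, n9=1, n10=0, n11=1, n12=1 → Y1=1, Y2=1; observed Y1=1, Y2=1. Eliminates n1 stuck-at-0, n3 stuck-at-1, n4 stuck-at-1, n6 stuck-at-1, n7 stuck-at-0, n8 stuck-at-1, n9 stuck-at-0.
Only n2 stuck-at-0 is consistent with every test.

n2 stuck-at-0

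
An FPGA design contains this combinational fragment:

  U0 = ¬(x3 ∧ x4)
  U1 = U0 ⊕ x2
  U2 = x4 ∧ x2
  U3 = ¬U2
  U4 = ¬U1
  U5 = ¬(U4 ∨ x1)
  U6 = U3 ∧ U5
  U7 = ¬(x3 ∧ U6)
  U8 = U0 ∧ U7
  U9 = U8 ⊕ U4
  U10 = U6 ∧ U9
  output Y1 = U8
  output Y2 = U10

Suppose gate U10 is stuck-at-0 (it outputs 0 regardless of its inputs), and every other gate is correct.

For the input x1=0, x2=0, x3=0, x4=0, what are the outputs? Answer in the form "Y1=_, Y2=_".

Y1=1, Y2=0

Propagate with U10 forced: U0=1, U1=1, U2=0, U3=1, U4=0, U5=1, U6=1, U7=1, U8=1, U9=1, U10=0 [stuck-at-0].
So the outputs are Y1=1, Y2=0. (Without the fault they would be Y1=1, Y2=1.)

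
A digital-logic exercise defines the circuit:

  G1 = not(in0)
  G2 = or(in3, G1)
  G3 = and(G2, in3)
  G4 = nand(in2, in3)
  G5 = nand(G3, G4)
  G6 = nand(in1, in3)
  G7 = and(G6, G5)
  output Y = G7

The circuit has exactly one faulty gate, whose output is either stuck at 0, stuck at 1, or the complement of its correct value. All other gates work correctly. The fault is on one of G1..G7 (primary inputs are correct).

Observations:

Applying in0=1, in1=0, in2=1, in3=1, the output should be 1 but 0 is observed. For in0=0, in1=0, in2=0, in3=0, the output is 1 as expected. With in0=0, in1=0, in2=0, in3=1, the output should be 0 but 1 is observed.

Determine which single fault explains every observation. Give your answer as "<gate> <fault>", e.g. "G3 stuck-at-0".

Fault-free values for test 1 (in0=1, in1=0, in2=1, in3=1): G1=0, G2=1, G3=1, G4=0, G5=1, G6=1, G7=1, giving Y=1. Observed 0.
Test 1: faults giving observed 0 are {G4 stuck-at-1, G4 inverted output, G5 stuck-at-0, G5 inverted output, G6 stuck-at-0, G6 inverted output, G7 stuck-at-0, G7 inverted output}.
Test 2 (in0=0, in1=0, in2=0, in3=0): fault-free G1=1, G2=1, G3=0, G4=1, G5=1, G6=1, G7=1 → 1; observed 1. Eliminates G5 stuck-at-0, G5 inverted output, G6 stuck-at-0, G6 inverted output, G7 stuck-at-0, G7 inverted output.
Test 3 (in0=0, in1=0, in2=0, in3=1): fault-free G1=1, G2=1, G3=1, G4=1, G5=0, G6=1, G7=0 → 0; observed 1. Eliminates G4 stuck-at-1.
Only G4 inverted output is consistent with every test.

G4 inverted output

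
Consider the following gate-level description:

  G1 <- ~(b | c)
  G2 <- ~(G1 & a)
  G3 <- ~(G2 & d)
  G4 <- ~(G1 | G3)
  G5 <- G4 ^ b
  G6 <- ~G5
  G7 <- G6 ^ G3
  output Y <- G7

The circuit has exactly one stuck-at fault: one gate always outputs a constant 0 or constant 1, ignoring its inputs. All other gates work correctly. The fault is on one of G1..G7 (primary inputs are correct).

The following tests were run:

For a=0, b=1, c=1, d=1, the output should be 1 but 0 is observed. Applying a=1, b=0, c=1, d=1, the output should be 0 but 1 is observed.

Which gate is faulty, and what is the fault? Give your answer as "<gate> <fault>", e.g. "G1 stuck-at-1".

Fault-free values for test 1 (a=0, b=1, c=1, d=1): G1=0, G2=1, G3=0, G4=1, G5=0, G6=1, G7=1, giving Y=1. Observed 0.
Test 1: faults giving observed 0 are {G1 stuck-at-1, G4 stuck-at-0, G5 stuck-at-1, G6 stuck-at-0, G7 stuck-at-0}.
Test 2 (a=1, b=0, c=1, d=1): fault-free G1=0, G2=1, G3=0, G4=1, G5=1, G6=0, G7=0 → 0; observed 1. Eliminates G1 stuck-at-1, G5 stuck-at-1, G6 stuck-at-0, G7 stuck-at-0.
Only G4 stuck-at-0 is consistent with every test.

G4 stuck-at-0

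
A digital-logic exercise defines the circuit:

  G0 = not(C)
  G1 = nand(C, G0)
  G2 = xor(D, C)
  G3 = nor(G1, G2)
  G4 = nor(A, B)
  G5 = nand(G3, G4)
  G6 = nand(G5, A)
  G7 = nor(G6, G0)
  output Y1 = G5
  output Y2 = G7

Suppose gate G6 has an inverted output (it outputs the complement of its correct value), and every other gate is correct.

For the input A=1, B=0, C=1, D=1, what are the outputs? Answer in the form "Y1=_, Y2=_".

Y1=1, Y2=0

Propagate with G6 forced: G0=0, G1=1, G2=0, G3=0, G4=0, G5=1, G6=1 [inverted output], G7=0.
So the outputs are Y1=1, Y2=0. (Without the fault they would be Y1=1, Y2=1.)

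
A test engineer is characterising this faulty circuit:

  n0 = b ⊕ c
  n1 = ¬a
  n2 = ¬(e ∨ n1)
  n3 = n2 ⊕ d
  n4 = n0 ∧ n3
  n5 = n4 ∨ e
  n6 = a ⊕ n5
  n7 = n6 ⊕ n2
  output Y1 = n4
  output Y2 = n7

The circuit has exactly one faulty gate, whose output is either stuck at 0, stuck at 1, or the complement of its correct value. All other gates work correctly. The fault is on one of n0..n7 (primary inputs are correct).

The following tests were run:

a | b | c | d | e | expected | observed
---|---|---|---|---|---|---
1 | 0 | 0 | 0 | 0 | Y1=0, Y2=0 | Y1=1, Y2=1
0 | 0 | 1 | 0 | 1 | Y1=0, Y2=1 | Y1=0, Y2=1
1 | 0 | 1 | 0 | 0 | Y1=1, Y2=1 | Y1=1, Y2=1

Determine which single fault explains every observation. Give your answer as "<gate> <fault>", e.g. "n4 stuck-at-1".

n0 stuck-at-1

Fault-free values for test 1 (a=1, b=0, c=0, d=0, e=0): n0=0, n1=0, n2=1, n3=1, n4=0, n5=0, n6=1, n7=0, giving Y1=0, Y2=0. Observed Y1=1, Y2=1.
Test 1: faults giving observed Y1=1, Y2=1 are {n0 stuck-at-1, n0 inverted output, n4 stuck-at-1, n4 inverted output}.
Test 2 (a=0, b=0, c=1, d=0, e=1): fault-free n0=1, n1=1, n2=0, n3=0, n4=0, n5=1, n6=1, n7=1 → Y1=0, Y2=1; observed Y1=0, Y2=1. Eliminates n4 stuck-at-1, n4 inverted output.
Test 3 (a=1, b=0, c=1, d=0, e=0): fault-free n0=1, n1=0, n2=1, n3=1, n4=1, n5=1, n6=0, n7=1 → Y1=1, Y2=1; observed Y1=1, Y2=1. Eliminates n0 inverted output.
Only n0 stuck-at-1 is consistent with every test.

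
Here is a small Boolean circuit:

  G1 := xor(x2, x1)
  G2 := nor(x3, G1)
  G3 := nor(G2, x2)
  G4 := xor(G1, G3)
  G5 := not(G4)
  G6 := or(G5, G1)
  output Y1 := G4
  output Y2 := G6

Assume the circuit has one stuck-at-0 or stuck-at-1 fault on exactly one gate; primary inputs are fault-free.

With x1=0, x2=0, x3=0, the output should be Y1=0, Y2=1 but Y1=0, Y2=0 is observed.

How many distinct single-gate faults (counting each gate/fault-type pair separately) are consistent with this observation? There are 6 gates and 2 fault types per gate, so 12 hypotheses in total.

Fault-free: G1=0, G2=1, G3=0, G4=0, G5=1, G6=1 → Y1=0, Y2=1. Observed Y1=0, Y2=0.
  G1 stuck-at-0: output Y1=0, Y2=1 ✗
  G1 stuck-at-1: output Y1=0, Y2=1 ✗
  G2 stuck-at-0: output Y1=1, Y2=0 ✗
  G2 stuck-at-1: output Y1=0, Y2=1 ✗
  G3 stuck-at-0: output Y1=0, Y2=1 ✗
  G3 stuck-at-1: output Y1=1, Y2=0 ✗
  G4 stuck-at-0: output Y1=0, Y2=1 ✗
  G4 stuck-at-1: output Y1=1, Y2=0 ✗
  G5 stuck-at-0: output Y1=0, Y2=0 ✓
  G5 stuck-at-1: output Y1=0, Y2=1 ✗
  G6 stuck-at-0: output Y1=0, Y2=0 ✓
  G6 stuck-at-1: output Y1=0, Y2=1 ✗
Consistent faults: {G5 stuck-at-0, G6 stuck-at-0} — 2 in all.

2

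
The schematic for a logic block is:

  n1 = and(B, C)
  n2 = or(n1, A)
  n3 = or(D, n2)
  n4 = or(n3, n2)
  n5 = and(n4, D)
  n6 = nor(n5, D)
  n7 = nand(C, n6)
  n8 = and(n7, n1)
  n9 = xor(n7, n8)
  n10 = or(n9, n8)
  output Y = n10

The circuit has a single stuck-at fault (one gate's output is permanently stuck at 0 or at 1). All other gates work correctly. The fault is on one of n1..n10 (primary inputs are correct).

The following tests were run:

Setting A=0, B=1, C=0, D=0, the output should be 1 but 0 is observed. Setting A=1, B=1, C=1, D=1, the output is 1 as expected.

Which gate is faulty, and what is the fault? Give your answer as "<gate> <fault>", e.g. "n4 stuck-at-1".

Fault-free values for test 1 (A=0, B=1, C=0, D=0): n1=0, n2=0, n3=0, n4=0, n5=0, n6=1, n7=1, n8=0, n9=1, n10=1, giving Y=1. Observed 0.
Test 1: faults giving observed 0 are {n7 stuck-at-0, n9 stuck-at-0, n10 stuck-at-0}.
Test 2 (A=1, B=1, C=1, D=1): fault-free n1=1, n2=1, n3=1, n4=1, n5=1, n6=0, n7=1, n8=1, n9=0, n10=1 → 1; observed 1. Eliminates n7 stuck-at-0, n10 stuck-at-0.
Only n9 stuck-at-0 is consistent with every test.

n9 stuck-at-0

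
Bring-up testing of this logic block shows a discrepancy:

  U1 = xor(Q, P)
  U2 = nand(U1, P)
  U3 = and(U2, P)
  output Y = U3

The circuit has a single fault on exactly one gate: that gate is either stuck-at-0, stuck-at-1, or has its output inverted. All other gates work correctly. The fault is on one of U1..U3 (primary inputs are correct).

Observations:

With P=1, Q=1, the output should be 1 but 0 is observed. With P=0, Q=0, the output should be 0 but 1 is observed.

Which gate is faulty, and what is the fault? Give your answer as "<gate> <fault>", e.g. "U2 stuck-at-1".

Fault-free values for test 1 (P=1, Q=1): U1=0, U2=1, U3=1, giving Y=1. Observed 0.
Test 1: faults giving observed 0 are {U1 stuck-at-1, U1 inverted output, U2 stuck-at-0, U2 inverted output, U3 stuck-at-0, U3 inverted output}.
Test 2 (P=0, Q=0): fault-free U1=0, U2=1, U3=0 → 0; observed 1. Eliminates U1 stuck-at-1, U1 inverted output, U2 stuck-at-0, U2 inverted output, U3 stuck-at-0.
Only U3 inverted output is consistent with every test.

U3 inverted output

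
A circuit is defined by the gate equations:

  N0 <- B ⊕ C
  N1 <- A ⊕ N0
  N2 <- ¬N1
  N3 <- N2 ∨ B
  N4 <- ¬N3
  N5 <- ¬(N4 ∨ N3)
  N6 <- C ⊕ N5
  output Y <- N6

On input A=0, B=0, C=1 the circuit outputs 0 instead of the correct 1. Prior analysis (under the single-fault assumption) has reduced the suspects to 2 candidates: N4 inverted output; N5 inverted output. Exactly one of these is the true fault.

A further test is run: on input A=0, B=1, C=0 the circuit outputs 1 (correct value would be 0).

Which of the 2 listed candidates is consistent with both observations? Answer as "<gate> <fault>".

Evaluate each candidate on input A=0, B=1, C=0:
  N4 inverted output: N0=1, N1=1, N2=0, N3=1, N4=1 [inverted output], N5=0, N6=0 → 0 — eliminated
  N5 inverted output: N0=1, N1=1, N2=0, N3=1, N4=0, N5=1 [inverted output], N6=1 → 1 — matches
Only N5 inverted output reproduces the observed 1.

N5 inverted output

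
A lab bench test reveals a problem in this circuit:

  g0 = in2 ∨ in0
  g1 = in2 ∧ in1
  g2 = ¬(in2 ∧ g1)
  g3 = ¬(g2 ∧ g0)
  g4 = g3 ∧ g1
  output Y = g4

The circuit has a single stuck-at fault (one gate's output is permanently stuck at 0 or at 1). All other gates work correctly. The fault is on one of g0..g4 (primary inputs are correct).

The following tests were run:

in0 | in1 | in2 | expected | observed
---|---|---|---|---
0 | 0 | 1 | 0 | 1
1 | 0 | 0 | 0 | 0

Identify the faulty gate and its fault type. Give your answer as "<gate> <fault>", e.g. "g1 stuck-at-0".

Fault-free values for test 1 (in0=0, in1=0, in2=1): g0=1, g1=0, g2=1, g3=0, g4=0, giving Y=0. Observed 1.
Test 1: faults giving observed 1 are {g1 stuck-at-1, g4 stuck-at-1}.
Test 2 (in0=1, in1=0, in2=0): fault-free g0=1, g1=0, g2=1, g3=0, g4=0 → 0; observed 0. Eliminates g4 stuck-at-1.
Only g1 stuck-at-1 is consistent with every test.

g1 stuck-at-1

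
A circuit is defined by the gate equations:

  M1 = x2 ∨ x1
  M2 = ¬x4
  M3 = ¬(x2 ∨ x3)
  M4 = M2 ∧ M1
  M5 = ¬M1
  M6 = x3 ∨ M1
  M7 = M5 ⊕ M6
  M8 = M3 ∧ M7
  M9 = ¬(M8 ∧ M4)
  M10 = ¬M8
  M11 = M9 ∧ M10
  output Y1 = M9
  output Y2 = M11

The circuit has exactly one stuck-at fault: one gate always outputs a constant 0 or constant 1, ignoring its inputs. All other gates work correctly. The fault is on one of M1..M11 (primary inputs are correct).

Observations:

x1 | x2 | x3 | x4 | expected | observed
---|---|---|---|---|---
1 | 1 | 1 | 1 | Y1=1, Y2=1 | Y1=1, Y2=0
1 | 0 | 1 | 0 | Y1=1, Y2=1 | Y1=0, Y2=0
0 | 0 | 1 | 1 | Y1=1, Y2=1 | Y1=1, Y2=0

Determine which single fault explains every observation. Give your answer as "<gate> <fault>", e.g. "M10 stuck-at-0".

Fault-free values for test 1 (x1=1, x2=1, x3=1, x4=1): M1=1, M2=0, M3=0, M4=0, M5=0, M6=1, M7=1, M8=0, M9=1, M10=1, M11=1, giving Y1=1, Y2=1. Observed Y1=1, Y2=0.
Test 1: faults giving observed Y1=1, Y2=0 are {M3 stuck-at-1, M8 stuck-at-1, M10 stuck-at-0, M11 stuck-at-0}.
Test 2 (x1=1, x2=0, x3=1, x4=0): fault-free M1=1, M2=1, M3=0, M4=1, M5=0, M6=1, M7=1, M8=0, M9=1, M10=1, M11=1 → Y1=1, Y2=1; observed Y1=0, Y2=0. Eliminates M10 stuck-at-0, M11 stuck-at-0.
Test 3 (x1=0, x2=0, x3=1, x4=1): fault-free M1=0, M2=0, M3=0, M4=0, M5=1, M6=1, M7=0, M8=0, M9=1, M10=1, M11=1 → Y1=1, Y2=1; observed Y1=1, Y2=0. Eliminates M3 stuck-at-1.
Only M8 stuck-at-1 is consistent with every test.

M8 stuck-at-1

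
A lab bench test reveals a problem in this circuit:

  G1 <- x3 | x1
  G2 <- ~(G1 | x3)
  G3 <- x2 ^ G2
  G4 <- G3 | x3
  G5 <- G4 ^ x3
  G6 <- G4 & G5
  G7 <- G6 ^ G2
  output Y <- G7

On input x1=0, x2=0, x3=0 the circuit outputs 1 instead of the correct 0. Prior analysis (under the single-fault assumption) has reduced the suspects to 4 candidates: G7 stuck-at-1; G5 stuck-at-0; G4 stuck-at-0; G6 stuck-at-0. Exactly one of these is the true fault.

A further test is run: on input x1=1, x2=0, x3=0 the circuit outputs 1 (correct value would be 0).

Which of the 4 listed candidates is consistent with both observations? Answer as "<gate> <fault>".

Evaluate each candidate on input x1=1, x2=0, x3=0:
  G7 stuck-at-1: G1=1, G2=0, G3=0, G4=0, G5=0, G6=0, G7=1 [stuck-at-1] → 1 — matches
  G5 stuck-at-0: G1=1, G2=0, G3=0, G4=0, G5=0 [stuck-at-0], G6=0, G7=0 → 0 — eliminated
  G4 stuck-at-0: G1=1, G2=0, G3=0, G4=0 [stuck-at-0], G5=0, G6=0, G7=0 → 0 — eliminated
  G6 stuck-at-0: G1=1, G2=0, G3=0, G4=0, G5=0, G6=0 [stuck-at-0], G7=0 → 0 — eliminated
Only G7 stuck-at-1 reproduces the observed 1.

G7 stuck-at-1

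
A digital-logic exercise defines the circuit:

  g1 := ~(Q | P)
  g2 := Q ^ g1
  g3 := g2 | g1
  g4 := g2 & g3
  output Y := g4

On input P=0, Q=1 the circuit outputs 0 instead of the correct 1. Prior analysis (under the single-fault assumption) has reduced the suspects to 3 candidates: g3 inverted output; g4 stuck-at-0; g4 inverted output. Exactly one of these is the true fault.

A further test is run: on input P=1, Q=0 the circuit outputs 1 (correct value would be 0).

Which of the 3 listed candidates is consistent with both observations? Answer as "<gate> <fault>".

Evaluate each candidate on input P=1, Q=0:
  g3 inverted output: g1=0, g2=0, g3=1 [inverted output], g4=0 → 0 — eliminated
  g4 stuck-at-0: g1=0, g2=0, g3=0, g4=0 [stuck-at-0] → 0 — eliminated
  g4 inverted output: g1=0, g2=0, g3=0, g4=1 [inverted output] → 1 — matches
Only g4 inverted output reproduces the observed 1.

g4 inverted output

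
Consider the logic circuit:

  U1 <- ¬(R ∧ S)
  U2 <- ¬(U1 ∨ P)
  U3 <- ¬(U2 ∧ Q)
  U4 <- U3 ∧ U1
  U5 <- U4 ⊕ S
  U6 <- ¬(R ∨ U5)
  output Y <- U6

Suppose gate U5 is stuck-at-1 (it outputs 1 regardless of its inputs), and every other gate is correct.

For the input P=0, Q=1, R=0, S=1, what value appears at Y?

0

Propagate with U5 forced: U1=1, U2=0, U3=1, U4=1, U5=1 [stuck-at-1], U6=0.
So Y = 0. (Without the fault it would be 1.)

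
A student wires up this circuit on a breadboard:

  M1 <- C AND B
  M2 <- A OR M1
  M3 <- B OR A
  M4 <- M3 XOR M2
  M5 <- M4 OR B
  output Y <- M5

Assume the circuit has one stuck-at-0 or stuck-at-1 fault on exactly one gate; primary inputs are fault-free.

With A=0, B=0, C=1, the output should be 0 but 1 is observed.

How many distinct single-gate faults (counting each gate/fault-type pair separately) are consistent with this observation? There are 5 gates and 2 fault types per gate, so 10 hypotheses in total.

Fault-free: M1=0, M2=0, M3=0, M4=0, M5=0 → 0. Observed 1.
  M1 stuck-at-0: output 0 ✗
  M1 stuck-at-1: output 1 ✓
  M2 stuck-at-0: output 0 ✗
  M2 stuck-at-1: output 1 ✓
  M3 stuck-at-0: output 0 ✗
  M3 stuck-at-1: output 1 ✓
  M4 stuck-at-0: output 0 ✗
  M4 stuck-at-1: output 1 ✓
  M5 stuck-at-0: output 0 ✗
  M5 stuck-at-1: output 1 ✓
Consistent faults: {M1 stuck-at-1, M2 stuck-at-1, M3 stuck-at-1, M4 stuck-at-1, M5 stuck-at-1} — 5 in all.

5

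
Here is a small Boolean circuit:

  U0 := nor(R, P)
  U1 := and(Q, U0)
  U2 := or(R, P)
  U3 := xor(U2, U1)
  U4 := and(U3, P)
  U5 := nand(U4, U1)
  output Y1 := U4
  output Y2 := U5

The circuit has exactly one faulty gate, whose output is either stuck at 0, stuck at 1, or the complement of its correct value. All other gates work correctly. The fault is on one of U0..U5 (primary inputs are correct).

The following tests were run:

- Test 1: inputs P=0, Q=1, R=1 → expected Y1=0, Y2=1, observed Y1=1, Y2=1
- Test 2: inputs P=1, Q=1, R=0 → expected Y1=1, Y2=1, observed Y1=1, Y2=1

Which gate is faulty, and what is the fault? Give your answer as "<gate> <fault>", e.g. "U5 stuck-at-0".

Fault-free values for test 1 (P=0, Q=1, R=1): U0=0, U1=0, U2=1, U3=1, U4=0, U5=1, giving Y1=0, Y2=1. Observed Y1=1, Y2=1.
Test 1: faults giving observed Y1=1, Y2=1 are {U4 stuck-at-1, U4 inverted output}.
Test 2 (P=1, Q=1, R=0): fault-free U0=0, U1=0, U2=1, U3=1, U4=1, U5=1 → Y1=1, Y2=1; observed Y1=1, Y2=1. Eliminates U4 inverted output.
Only U4 stuck-at-1 is consistent with every test.

U4 stuck-at-1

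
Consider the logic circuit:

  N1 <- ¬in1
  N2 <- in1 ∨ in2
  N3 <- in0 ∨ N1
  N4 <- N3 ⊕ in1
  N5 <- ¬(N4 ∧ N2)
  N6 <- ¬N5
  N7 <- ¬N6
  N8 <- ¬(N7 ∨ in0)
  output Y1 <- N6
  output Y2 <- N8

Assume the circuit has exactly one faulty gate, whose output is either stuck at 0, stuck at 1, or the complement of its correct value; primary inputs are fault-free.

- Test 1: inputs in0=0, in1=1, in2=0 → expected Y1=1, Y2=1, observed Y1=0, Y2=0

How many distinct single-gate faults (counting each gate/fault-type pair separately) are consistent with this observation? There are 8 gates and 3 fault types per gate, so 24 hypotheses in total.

Fault-free: N1=0, N2=1, N3=0, N4=1, N5=0, N6=1, N7=0, N8=1 → Y1=1, Y2=1. Observed Y1=0, Y2=0.
  N1: stuck-at-1, inverted output ✓; others ✗
  N2: stuck-at-0, inverted output ✓; others ✗
  N3: stuck-at-1, inverted output ✓; others ✗
  N4: stuck-at-0, inverted output ✓; others ✗
  N5: stuck-at-1, inverted output ✓; others ✗
  N6: stuck-at-0, inverted output ✓; others ✗
  N7: none of the 3 fault types match ✗
  N8: none of the 3 fault types match ✗
Consistent faults: {N1 stuck-at-1, N1 inverted output, N2 stuck-at-0, N2 inverted output, N3 stuck-at-1, N3 inverted output, N4 stuck-at-0, N4 inverted output, N5 stuck-at-1, N5 inverted output, N6 stuck-at-0, N6 inverted output} — 12 in all.

12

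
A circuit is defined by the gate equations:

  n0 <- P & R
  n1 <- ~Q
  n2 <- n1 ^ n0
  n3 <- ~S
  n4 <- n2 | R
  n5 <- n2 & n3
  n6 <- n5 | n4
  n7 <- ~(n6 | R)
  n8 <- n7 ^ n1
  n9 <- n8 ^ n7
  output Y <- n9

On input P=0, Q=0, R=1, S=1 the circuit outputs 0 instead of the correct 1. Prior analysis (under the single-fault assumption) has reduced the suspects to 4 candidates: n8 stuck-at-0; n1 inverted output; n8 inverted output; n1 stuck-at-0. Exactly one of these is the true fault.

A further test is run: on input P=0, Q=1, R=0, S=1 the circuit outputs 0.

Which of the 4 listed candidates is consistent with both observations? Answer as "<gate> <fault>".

Evaluate each candidate on input P=0, Q=1, R=0, S=1:
  n8 stuck-at-0: n0=0, n1=0, n2=0, n3=0, n4=0, n5=0, n6=0, n7=1, n8=0 [stuck-at-0], n9=1 → 1 — eliminated
  n1 inverted output: n0=0, n1=1 [inverted output], n2=1, n3=0, n4=1, n5=0, n6=1, n7=0, n8=1, n9=1 → 1 — eliminated
  n8 inverted output: n0=0, n1=0, n2=0, n3=0, n4=0, n5=0, n6=0, n7=1, n8=0 [inverted output], n9=1 → 1 — eliminated
  n1 stuck-at-0: n0=0, n1=0 [stuck-at-0], n2=0, n3=0, n4=0, n5=0, n6=0, n7=1, n8=1, n9=0 → 0 — matches
Only n1 stuck-at-0 reproduces the observed 0.

n1 stuck-at-0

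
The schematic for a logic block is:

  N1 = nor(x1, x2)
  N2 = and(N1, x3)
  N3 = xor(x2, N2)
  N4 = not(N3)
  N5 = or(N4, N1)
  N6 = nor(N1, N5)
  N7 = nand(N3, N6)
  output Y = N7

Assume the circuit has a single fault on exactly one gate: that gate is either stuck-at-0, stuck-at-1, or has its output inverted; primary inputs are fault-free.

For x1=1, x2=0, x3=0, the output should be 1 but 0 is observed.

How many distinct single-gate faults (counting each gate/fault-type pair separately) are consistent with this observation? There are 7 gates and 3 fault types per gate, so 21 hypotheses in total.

Fault-free: N1=0, N2=0, N3=0, N4=1, N5=1, N6=0, N7=1 → 1. Observed 0.
  N1: none of the 3 fault types match ✗
  N2: stuck-at-1, inverted output ✓; others ✗
  N3: stuck-at-1, inverted output ✓; others ✗
  N4: none of the 3 fault types match ✗
  N5: none of the 3 fault types match ✗
  N6: none of the 3 fault types match ✗
  N7: stuck-at-0, inverted output ✓; others ✗
Consistent faults: {N2 stuck-at-1, N2 inverted output, N3 stuck-at-1, N3 inverted output, N7 stuck-at-0, N7 inverted output} — 6 in all.

6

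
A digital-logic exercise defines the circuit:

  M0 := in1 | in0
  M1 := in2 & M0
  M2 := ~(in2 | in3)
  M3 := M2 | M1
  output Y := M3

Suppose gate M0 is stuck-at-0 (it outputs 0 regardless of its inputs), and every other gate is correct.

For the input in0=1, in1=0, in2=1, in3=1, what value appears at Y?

Propagate with M0 forced: M0=0 [stuck-at-0], M1=0, M2=0, M3=0.
So Y = 0. (Without the fault it would be 1.)

0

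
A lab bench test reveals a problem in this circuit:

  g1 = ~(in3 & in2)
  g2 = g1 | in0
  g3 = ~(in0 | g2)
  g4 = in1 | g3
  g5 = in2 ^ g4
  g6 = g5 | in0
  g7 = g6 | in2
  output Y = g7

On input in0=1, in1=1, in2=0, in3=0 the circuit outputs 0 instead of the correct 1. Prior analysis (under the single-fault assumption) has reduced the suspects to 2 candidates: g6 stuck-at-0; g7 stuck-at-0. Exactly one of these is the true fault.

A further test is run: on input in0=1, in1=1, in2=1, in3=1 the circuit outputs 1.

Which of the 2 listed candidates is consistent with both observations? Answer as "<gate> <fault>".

g6 stuck-at-0

Evaluate each candidate on input in0=1, in1=1, in2=1, in3=1:
  g6 stuck-at-0: g1=0, g2=1, g3=0, g4=1, g5=0, g6=0 [stuck-at-0], g7=1 → 1 — matches
  g7 stuck-at-0: g1=0, g2=1, g3=0, g4=1, g5=0, g6=1, g7=0 [stuck-at-0] → 0 — eliminated
Only g6 stuck-at-0 reproduces the observed 1.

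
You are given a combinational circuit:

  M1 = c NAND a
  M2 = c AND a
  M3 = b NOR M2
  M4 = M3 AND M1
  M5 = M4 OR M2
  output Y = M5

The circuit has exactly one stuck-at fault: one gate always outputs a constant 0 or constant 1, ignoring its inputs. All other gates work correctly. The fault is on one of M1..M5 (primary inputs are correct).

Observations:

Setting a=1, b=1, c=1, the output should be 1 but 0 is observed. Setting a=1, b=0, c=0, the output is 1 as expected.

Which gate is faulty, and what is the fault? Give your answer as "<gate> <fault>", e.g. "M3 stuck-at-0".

M2 stuck-at-0

Fault-free values for test 1 (a=1, b=1, c=1): M1=0, M2=1, M3=0, M4=0, M5=1, giving Y=1. Observed 0.
Test 1: faults giving observed 0 are {M2 stuck-at-0, M5 stuck-at-0}.
Test 2 (a=1, b=0, c=0): fault-free M1=1, M2=0, M3=1, M4=1, M5=1 → 1; observed 1. Eliminates M5 stuck-at-0.
Only M2 stuck-at-0 is consistent with every test.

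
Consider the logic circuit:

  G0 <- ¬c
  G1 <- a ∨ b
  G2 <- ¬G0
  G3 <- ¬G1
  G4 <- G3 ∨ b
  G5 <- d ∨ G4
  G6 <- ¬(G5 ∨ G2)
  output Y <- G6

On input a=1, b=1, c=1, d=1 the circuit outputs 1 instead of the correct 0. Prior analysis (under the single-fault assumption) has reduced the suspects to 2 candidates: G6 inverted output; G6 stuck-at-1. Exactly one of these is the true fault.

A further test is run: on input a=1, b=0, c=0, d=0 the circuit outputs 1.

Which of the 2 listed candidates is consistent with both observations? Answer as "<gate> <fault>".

Evaluate each candidate on input a=1, b=0, c=0, d=0:
  G6 inverted output: G0=1, G1=1, G2=0, G3=0, G4=0, G5=0, G6=0 [inverted output] → 0 — eliminated
  G6 stuck-at-1: G0=1, G1=1, G2=0, G3=0, G4=0, G5=0, G6=1 [stuck-at-1] → 1 — matches
Only G6 stuck-at-1 reproduces the observed 1.

G6 stuck-at-1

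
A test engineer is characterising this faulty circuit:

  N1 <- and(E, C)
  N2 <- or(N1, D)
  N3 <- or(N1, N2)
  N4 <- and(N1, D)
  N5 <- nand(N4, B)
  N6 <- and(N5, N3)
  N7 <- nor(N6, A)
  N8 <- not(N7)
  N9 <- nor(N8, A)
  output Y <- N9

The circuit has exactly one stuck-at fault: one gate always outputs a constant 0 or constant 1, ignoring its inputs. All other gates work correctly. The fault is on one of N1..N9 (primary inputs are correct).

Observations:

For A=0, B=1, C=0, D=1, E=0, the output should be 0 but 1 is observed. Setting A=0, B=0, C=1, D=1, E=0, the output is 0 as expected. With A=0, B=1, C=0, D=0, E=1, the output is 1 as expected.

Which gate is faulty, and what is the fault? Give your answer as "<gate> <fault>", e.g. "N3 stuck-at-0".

Fault-free values for test 1 (A=0, B=1, C=0, D=1, E=0): N1=0, N2=1, N3=1, N4=0, N5=1, N6=1, N7=0, N8=1, N9=0, giving Y=0. Observed 1.
Test 1: faults giving observed 1 are {N1 stuck-at-1, N2 stuck-at-0, N3 stuck-at-0, N4 stuck-at-1, N5 stuck-at-0, N6 stuck-at-0, N7 stuck-at-1, N8 stuck-at-0, N9 stuck-at-1}.
Test 2 (A=0, B=0, C=1, D=1, E=0): fault-free N1=0, N2=1, N3=1, N4=0, N5=1, N6=1, N7=0, N8=1, N9=0 → 0; observed 0. Eliminates N2 stuck-at-0, N3 stuck-at-0, N5 stuck-at-0, N6 stuck-at-0, N7 stuck-at-1, N8 stuck-at-0, N9 stuck-at-1.
Test 3 (A=0, B=1, C=0, D=0, E=1): fault-free N1=0, N2=0, N3=0, N4=0, N5=1, N6=0, N7=1, N8=0, N9=1 → 1; observed 1. Eliminates N1 stuck-at-1.
Only N4 stuck-at-1 is consistent with every test.

N4 stuck-at-1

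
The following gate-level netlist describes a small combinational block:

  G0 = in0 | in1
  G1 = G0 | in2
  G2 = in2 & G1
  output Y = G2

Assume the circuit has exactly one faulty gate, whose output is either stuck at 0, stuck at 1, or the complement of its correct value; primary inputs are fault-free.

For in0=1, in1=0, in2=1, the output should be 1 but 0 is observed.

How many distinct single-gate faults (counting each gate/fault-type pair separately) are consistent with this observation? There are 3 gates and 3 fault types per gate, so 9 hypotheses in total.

Fault-free: G0=1, G1=1, G2=1 → 1. Observed 0.
  G0 stuck-at-0: output 1 ✗
  G0 stuck-at-1: output 1 ✗
  G0 inverted output: output 1 ✗
  G1 stuck-at-0: output 0 ✓
  G1 stuck-at-1: output 1 ✗
  G1 inverted output: output 0 ✓
  G2 stuck-at-0: output 0 ✓
  G2 stuck-at-1: output 1 ✗
  G2 inverted output: output 0 ✓
Consistent faults: {G1 stuck-at-0, G1 inverted output, G2 stuck-at-0, G2 inverted output} — 4 in all.

4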